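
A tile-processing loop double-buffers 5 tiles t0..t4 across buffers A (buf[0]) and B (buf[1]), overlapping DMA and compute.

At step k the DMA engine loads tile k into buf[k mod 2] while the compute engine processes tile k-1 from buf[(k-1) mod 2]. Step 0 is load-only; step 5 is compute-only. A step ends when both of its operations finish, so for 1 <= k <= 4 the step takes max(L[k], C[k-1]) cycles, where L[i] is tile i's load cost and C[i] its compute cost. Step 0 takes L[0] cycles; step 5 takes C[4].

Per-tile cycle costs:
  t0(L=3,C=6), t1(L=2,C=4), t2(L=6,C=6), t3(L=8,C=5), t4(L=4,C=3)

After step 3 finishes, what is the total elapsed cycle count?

[0] DMA t0→A (3c) ∥ CU idle ⇒ 3c, clock 3
[1] DMA t1→B (2c) ∥ CU A:t0 (6c) ⇒ 6c, clock 9
[2] DMA t2→A (6c) ∥ CU B:t1 (4c) ⇒ 6c, clock 15
[3] DMA t3→B (8c) ∥ CU A:t2 (6c) ⇒ 8c, clock 23
[4] DMA t4→A (4c) ∥ CU B:t3 (5c) ⇒ 5c, clock 28
[5] DMA idle ∥ CU A:t4 (3c) ⇒ 3c, clock 31

end_cycle[3] = 23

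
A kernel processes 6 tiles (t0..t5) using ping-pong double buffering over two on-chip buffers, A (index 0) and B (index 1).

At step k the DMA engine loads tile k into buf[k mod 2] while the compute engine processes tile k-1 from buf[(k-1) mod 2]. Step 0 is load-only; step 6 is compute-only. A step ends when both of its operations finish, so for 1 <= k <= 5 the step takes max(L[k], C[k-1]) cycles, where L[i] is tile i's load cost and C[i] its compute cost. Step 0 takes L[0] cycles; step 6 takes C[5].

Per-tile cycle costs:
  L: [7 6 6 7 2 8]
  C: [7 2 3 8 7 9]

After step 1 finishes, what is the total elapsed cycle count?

end_cycle[1] = 14

k=0 load=t0/7c comp=- wait=7 total=7
k=1 load=t1/6c comp=t0/7c wait=7 total=14
k=2 load=t2/6c comp=t1/2c wait=6 total=20
k=3 load=t3/7c comp=t2/3c wait=7 total=27
k=4 load=t4/2c comp=t3/8c wait=8 total=35
k=5 load=t5/8c comp=t4/7c wait=8 total=43
k=6 load=- comp=t5/9c wait=9 total=52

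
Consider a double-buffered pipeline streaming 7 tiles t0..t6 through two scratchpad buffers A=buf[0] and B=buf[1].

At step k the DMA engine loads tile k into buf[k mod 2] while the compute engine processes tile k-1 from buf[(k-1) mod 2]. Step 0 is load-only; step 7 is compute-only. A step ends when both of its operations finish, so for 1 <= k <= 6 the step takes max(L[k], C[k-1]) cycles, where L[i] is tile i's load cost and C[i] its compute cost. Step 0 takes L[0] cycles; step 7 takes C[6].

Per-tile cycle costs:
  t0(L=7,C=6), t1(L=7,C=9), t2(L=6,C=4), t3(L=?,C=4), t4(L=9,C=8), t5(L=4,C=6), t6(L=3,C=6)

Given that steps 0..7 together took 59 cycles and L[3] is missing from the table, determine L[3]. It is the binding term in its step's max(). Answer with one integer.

step 0 | dur = L[0]=7 = 7
step 1 | dur = max(L[1]=7, C[0]=6) = 7
step 2 | dur = max(L[2]=6, C[1]=9) = 9
step 3 | dur = max(L[3]=?, C[2]=4) = L[3]  (unknown; binding)
step 4 | dur = max(L[4]=9, C[3]=4) = 9
step 5 | dur = max(L[5]=4, C[4]=8) = 8
step 6 | dur = max(L[6]=3, C[5]=6) = 6
step 7 | dur = C[6]=6 = 6
sum of known step durations = 52
dur[3] = total - known = 59 - 52 = 7
L[3] is the binding max in step 3, so L[3] = dur[3] = 7

L[3] = 7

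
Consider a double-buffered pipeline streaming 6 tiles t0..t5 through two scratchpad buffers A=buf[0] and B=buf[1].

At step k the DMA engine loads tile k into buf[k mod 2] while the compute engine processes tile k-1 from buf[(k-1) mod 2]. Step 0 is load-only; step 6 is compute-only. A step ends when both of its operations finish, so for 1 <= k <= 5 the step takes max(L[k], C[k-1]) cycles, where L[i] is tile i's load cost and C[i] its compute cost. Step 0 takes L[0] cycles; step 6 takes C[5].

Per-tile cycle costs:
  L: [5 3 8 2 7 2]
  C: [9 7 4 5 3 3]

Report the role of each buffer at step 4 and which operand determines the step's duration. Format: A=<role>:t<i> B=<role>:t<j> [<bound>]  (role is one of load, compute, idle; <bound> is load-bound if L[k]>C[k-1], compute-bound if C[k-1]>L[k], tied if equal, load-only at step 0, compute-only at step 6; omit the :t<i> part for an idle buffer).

step 4: A=load:t4 B=compute:t3 [load-bound]

step 0: L[0]=5 → dur=5, Σ=5 | A=load:t0 B=idle [load-only]
step 1: L[1]=3 C[0]=9 → dur=9, Σ=14 | A=compute:t0 B=load:t1 [compute-bound]
step 2: L[2]=8 C[1]=7 → dur=8, Σ=22 | A=load:t2 B=compute:t1 [load-bound]
step 3: L[3]=2 C[2]=4 → dur=4, Σ=26 | A=compute:t2 B=load:t3 [compute-bound]
step 4: L[4]=7 C[3]=5 → dur=7, Σ=33 | A=load:t4 B=compute:t3 [load-bound]
step 5: L[5]=2 C[4]=3 → dur=3, Σ=36 | A=compute:t4 B=load:t5 [compute-bound]
step 6: C[5]=3 → dur=3, Σ=39 | A=idle B=compute:t5 [compute-only]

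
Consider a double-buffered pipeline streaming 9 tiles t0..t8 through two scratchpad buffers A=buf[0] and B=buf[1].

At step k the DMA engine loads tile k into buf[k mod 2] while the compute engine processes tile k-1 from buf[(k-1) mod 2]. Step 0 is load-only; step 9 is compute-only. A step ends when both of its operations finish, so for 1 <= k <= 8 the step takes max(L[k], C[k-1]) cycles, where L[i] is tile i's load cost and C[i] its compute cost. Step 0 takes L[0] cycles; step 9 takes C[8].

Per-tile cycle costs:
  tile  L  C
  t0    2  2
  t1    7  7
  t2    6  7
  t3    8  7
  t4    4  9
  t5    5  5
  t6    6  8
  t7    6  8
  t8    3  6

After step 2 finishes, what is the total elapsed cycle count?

end_cycle[2] = 16

  0. 2=2c; end=2; A:t0 B:-
  1. max(7,2)=7c; end=9; A:t0 B:t1
  2. max(6,7)=7c; end=16; A:t2 B:t1
  3. max(8,7)=8c; end=24; A:t2 B:t3
  4. max(4,7)=7c; end=31; A:t4 B:t3
  5. max(5,9)=9c; end=40; A:t4 B:t5
  6. max(6,5)=6c; end=46; A:t6 B:t5
  7. max(6,8)=8c; end=54; A:t6 B:t7
  8. max(3,8)=8c; end=62; A:t8 B:t7
  9. 6=6c; end=68; A:t8 B:t7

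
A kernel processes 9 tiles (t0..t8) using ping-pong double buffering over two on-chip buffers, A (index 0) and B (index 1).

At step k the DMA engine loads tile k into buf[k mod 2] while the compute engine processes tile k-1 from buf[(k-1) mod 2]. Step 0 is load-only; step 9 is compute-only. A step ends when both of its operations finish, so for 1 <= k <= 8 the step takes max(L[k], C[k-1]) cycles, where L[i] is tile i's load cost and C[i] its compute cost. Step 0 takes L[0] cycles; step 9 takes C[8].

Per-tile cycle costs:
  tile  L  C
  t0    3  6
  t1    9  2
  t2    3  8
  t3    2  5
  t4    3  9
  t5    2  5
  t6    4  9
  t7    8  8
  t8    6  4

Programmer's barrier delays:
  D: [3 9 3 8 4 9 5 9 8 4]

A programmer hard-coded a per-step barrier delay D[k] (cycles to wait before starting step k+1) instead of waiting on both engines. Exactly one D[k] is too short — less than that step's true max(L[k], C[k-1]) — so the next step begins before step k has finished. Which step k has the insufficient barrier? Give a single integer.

[0] required=L[0]=3=3 vs D=3 ok
[1] required=max(L[1]=9,C[0]=6)=9 vs D=9 ok
[2] required=max(L[2]=3,C[1]=2)=3 vs D=3 ok
[3] required=max(L[3]=2,C[2]=8)=8 vs D=8 ok
[4] required=max(L[4]=3,C[3]=5)=5 vs D=4 SHORT
[5] required=max(L[5]=2,C[4]=9)=9 vs D=9 ok
[6] required=max(L[6]=4,C[5]=5)=5 vs D=5 ok
[7] required=max(L[7]=8,C[6]=9)=9 vs D=9 ok
[8] required=max(L[8]=6,C[7]=8)=8 vs D=8 ok
[9] required=C[8]=4=4 vs D=4 ok

hazard at step 4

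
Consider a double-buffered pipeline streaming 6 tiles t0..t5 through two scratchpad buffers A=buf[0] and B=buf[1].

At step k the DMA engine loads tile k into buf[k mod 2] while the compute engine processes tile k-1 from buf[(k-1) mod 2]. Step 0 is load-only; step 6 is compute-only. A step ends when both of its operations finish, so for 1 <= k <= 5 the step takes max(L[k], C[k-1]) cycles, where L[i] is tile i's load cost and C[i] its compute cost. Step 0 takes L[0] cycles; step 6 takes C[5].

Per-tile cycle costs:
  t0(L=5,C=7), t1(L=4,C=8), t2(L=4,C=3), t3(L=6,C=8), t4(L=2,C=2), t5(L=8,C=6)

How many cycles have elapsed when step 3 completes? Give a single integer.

end_cycle[3] = 26

[0] DMA t0→A (5c) ∥ CU idle ⇒ 5c, clock 5
[1] DMA t1→B (4c) ∥ CU A:t0 (7c) ⇒ 7c, clock 12
[2] DMA t2→A (4c) ∥ CU B:t1 (8c) ⇒ 8c, clock 20
[3] DMA t3→B (6c) ∥ CU A:t2 (3c) ⇒ 6c, clock 26
[4] DMA t4→A (2c) ∥ CU B:t3 (8c) ⇒ 8c, clock 34
[5] DMA t5→B (8c) ∥ CU A:t4 (2c) ⇒ 8c, clock 42
[6] DMA idle ∥ CU B:t5 (6c) ⇒ 6c, clock 48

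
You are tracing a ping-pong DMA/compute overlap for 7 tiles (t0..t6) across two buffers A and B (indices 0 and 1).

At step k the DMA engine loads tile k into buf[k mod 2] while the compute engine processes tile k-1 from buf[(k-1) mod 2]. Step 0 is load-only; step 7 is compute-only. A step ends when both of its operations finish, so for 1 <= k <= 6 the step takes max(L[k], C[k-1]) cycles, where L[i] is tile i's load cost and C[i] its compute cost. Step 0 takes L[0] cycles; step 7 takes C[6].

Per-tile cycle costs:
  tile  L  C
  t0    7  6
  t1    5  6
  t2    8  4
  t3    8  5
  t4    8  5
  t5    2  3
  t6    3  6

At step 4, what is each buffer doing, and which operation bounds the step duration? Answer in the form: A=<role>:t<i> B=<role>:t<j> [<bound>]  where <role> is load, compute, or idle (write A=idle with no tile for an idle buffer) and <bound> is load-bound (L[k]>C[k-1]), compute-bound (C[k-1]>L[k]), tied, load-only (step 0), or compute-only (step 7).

step 4: A=load:t4 B=compute:t3 [load-bound]

[0] DMA t0→A (7c) ∥ CU idle ⇒ 7c, clock 7
[1] DMA t1→B (5c) ∥ CU A:t0 (6c) ⇒ 6c, clock 13
[2] DMA t2→A (8c) ∥ CU B:t1 (6c) ⇒ 8c, clock 21
[3] DMA t3→B (8c) ∥ CU A:t2 (4c) ⇒ 8c, clock 29
[4] DMA t4→A (8c) ∥ CU B:t3 (5c) ⇒ 8c, clock 37
[5] DMA t5→B (2c) ∥ CU A:t4 (5c) ⇒ 5c, clock 42
[6] DMA t6→A (3c) ∥ CU B:t5 (3c) ⇒ 3c, clock 45
[7] DMA idle ∥ CU A:t6 (6c) ⇒ 6c, clock 51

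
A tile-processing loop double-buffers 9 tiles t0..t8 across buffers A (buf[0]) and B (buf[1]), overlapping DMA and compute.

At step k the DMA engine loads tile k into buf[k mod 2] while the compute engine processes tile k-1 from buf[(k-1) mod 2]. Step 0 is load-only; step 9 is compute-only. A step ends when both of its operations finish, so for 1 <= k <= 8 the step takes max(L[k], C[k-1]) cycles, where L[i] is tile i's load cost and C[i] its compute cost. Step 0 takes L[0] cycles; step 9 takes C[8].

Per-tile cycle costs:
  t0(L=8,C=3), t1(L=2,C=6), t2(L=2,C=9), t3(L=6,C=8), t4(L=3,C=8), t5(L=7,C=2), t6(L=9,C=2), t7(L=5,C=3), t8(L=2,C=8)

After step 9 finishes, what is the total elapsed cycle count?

k=0 load=t0/8c comp=- wait=8 total=8
k=1 load=t1/2c comp=t0/3c wait=3 total=11
k=2 load=t2/2c comp=t1/6c wait=6 total=17
k=3 load=t3/6c comp=t2/9c wait=9 total=26
k=4 load=t4/3c comp=t3/8c wait=8 total=34
k=5 load=t5/7c comp=t4/8c wait=8 total=42
k=6 load=t6/9c comp=t5/2c wait=9 total=51
k=7 load=t7/5c comp=t6/2c wait=5 total=56
k=8 load=t8/2c comp=t7/3c wait=3 total=59
k=9 load=- comp=t8/8c wait=8 total=67

end_cycle[9] = 67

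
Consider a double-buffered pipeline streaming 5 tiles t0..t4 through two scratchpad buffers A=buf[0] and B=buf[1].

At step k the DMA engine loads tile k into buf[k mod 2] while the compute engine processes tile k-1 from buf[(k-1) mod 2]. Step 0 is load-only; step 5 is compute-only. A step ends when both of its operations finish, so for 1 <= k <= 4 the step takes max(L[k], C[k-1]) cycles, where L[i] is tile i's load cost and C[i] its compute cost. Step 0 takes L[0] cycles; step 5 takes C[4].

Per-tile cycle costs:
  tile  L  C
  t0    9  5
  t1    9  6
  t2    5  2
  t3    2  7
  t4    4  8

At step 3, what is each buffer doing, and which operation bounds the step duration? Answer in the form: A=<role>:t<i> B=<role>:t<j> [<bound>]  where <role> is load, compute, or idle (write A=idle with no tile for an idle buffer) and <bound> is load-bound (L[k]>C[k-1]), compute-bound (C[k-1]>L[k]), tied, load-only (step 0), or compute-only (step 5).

step 3: A=compute:t2 B=load:t3 [tied]

step 0: L[0]=9 → dur=9, Σ=9 | A=load:t0 B=idle [load-only]
step 1: L[1]=9 C[0]=5 → dur=9, Σ=18 | A=compute:t0 B=load:t1 [load-bound]
step 2: L[2]=5 C[1]=6 → dur=6, Σ=24 | A=load:t2 B=compute:t1 [compute-bound]
step 3: L[3]=2 C[2]=2 → dur=2, Σ=26 | A=compute:t2 B=load:t3 [tied]
step 4: L[4]=4 C[3]=7 → dur=7, Σ=33 | A=load:t4 B=compute:t3 [compute-bound]
step 5: C[4]=8 → dur=8, Σ=41 | A=compute:t4 B=idle [compute-only]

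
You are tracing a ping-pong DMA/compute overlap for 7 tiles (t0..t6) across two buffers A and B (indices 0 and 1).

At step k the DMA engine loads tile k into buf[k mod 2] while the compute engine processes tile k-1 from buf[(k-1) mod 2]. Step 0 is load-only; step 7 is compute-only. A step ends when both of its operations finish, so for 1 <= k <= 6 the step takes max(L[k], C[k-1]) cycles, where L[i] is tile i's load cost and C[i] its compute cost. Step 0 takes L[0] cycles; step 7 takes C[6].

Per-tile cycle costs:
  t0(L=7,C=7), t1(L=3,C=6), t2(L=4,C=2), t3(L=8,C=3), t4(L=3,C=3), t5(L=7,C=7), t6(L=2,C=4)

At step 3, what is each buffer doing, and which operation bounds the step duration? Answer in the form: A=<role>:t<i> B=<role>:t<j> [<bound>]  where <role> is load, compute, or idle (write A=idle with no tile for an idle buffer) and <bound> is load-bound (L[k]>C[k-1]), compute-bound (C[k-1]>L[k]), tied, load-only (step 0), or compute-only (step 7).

[0] DMA t0→A (7c) ∥ CU idle ⇒ 7c, clock 7
[1] DMA t1→B (3c) ∥ CU A:t0 (7c) ⇒ 7c, clock 14
[2] DMA t2→A (4c) ∥ CU B:t1 (6c) ⇒ 6c, clock 20
[3] DMA t3→B (8c) ∥ CU A:t2 (2c) ⇒ 8c, clock 28
[4] DMA t4→A (3c) ∥ CU B:t3 (3c) ⇒ 3c, clock 31
[5] DMA t5→B (7c) ∥ CU A:t4 (3c) ⇒ 7c, clock 38
[6] DMA t6→A (2c) ∥ CU B:t5 (7c) ⇒ 7c, clock 45
[7] DMA idle ∥ CU A:t6 (4c) ⇒ 4c, clock 49

step 3: A=compute:t2 B=load:t3 [load-bound]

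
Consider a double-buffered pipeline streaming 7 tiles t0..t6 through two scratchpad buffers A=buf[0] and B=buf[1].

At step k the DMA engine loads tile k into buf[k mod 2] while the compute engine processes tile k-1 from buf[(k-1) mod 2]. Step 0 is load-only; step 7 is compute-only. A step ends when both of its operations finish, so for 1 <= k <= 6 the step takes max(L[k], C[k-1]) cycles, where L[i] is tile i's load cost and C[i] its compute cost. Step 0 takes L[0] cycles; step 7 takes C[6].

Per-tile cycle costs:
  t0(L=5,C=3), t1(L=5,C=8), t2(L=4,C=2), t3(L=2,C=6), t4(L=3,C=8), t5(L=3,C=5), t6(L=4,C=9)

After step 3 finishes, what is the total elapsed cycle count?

end_cycle[3] = 20

k=0 load=t0/5c comp=- wait=5 total=5
k=1 load=t1/5c comp=t0/3c wait=5 total=10
k=2 load=t2/4c comp=t1/8c wait=8 total=18
k=3 load=t3/2c comp=t2/2c wait=2 total=20
k=4 load=t4/3c comp=t3/6c wait=6 total=26
k=5 load=t5/3c comp=t4/8c wait=8 total=34
k=6 load=t6/4c comp=t5/5c wait=5 total=39
k=7 load=- comp=t6/9c wait=9 total=48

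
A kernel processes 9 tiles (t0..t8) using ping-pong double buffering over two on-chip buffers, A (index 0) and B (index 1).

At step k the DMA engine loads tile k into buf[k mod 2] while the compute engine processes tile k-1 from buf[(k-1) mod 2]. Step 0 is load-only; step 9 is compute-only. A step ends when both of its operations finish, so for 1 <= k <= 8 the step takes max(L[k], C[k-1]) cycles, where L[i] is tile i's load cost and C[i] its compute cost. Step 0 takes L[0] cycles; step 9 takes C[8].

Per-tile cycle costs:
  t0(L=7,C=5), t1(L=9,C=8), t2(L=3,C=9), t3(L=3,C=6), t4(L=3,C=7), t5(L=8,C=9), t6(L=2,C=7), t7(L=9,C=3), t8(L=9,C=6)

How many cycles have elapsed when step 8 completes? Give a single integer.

end_cycle[8] = 74

  0. 7=7c; end=7; A:t0 B:-
  1. max(9,5)=9c; end=16; A:t0 B:t1
  2. max(3,8)=8c; end=24; A:t2 B:t1
  3. max(3,9)=9c; end=33; A:t2 B:t3
  4. max(3,6)=6c; end=39; A:t4 B:t3
  5. max(8,7)=8c; end=47; A:t4 B:t5
  6. max(2,9)=9c; end=56; A:t6 B:t5
  7. max(9,7)=9c; end=65; A:t6 B:t7
  8. max(9,3)=9c; end=74; A:t8 B:t7
  9. 6=6c; end=80; A:t8 B:t7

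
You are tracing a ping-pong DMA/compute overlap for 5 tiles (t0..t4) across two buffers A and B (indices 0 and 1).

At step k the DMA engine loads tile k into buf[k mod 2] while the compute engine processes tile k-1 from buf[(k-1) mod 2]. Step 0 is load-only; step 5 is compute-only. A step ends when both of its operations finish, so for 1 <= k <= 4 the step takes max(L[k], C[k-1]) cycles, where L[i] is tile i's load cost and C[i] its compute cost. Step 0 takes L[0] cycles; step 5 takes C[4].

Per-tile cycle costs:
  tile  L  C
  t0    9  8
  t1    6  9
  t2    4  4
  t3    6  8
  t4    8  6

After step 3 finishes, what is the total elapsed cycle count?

end_cycle[3] = 32

step 0: L[0]=9 → dur=9, Σ=9 | A=load:t0 B=idle [load-only]
step 1: L[1]=6 C[0]=8 → dur=8, Σ=17 | A=compute:t0 B=load:t1 [compute-bound]
step 2: L[2]=4 C[1]=9 → dur=9, Σ=26 | A=load:t2 B=compute:t1 [compute-bound]
step 3: L[3]=6 C[2]=4 → dur=6, Σ=32 | A=compute:t2 B=load:t3 [load-bound]
step 4: L[4]=8 C[3]=8 → dur=8, Σ=40 | A=load:t4 B=compute:t3 [tied]
step 5: C[4]=6 → dur=6, Σ=46 | A=compute:t4 B=idle [compute-only]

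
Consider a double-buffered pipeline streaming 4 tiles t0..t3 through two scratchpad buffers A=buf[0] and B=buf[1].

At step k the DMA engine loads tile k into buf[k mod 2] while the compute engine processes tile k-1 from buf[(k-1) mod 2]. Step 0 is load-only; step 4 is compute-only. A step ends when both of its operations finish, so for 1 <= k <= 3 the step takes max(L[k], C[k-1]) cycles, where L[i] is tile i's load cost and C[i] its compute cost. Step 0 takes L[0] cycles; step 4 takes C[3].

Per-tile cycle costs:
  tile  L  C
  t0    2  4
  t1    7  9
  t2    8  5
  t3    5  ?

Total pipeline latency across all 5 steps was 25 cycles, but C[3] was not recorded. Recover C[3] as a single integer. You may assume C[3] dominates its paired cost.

C[3] = 2

step 0 = dur = L[0]=2 = 2
step 1 = dur = max(L[1]=7, C[0]=4) = 7
step 2 = dur = max(L[2]=8, C[1]=9) = 9
step 3 = dur = max(L[3]=5, C[2]=5) = 5
step 4 = dur = C[3]=? = C[3]  (unknown; binding)
sum of known step durations = 23
dur[4] = total - known = 25 - 23 = 2
C[3] is the binding max in step 4, so C[3] = dur[4] = 2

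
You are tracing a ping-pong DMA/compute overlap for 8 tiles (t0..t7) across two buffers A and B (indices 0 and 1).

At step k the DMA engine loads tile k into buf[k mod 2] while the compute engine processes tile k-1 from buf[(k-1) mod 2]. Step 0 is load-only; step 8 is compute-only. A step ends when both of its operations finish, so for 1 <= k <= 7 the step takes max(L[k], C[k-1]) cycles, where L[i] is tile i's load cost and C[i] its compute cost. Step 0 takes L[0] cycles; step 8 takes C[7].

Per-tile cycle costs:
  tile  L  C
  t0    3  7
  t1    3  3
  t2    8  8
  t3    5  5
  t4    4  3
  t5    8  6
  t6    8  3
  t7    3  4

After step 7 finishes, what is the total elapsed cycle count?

end_cycle[7] = 50

  0. 3=3c; end=3; A:t0 B:-
  1. max(3,7)=7c; end=10; A:t0 B:t1
  2. max(8,3)=8c; end=18; A:t2 B:t1
  3. max(5,8)=8c; end=26; A:t2 B:t3
  4. max(4,5)=5c; end=31; A:t4 B:t3
  5. max(8,3)=8c; end=39; A:t4 B:t5
  6. max(8,6)=8c; end=47; A:t6 B:t5
  7. max(3,3)=3c; end=50; A:t6 B:t7
  8. 4=4c; end=54; A:t6 B:t7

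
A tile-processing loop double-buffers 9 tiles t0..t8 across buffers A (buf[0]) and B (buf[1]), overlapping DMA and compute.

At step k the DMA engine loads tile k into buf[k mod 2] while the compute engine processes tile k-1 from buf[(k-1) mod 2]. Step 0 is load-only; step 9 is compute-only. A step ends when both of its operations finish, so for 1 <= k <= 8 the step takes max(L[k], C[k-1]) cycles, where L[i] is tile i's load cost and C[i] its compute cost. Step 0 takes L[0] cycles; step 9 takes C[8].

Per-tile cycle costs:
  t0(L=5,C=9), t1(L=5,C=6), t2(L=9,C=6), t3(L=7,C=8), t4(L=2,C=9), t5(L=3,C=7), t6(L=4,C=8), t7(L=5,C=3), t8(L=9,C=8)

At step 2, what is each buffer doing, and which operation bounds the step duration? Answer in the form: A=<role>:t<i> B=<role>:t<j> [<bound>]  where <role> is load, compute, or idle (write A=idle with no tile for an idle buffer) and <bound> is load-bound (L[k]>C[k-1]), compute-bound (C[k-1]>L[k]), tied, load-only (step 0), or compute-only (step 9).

k=0 load=t0/5c comp=- wait=5 total=5
k=1 load=t1/5c comp=t0/9c wait=9 total=14
k=2 load=t2/9c comp=t1/6c wait=9 total=23
k=3 load=t3/7c comp=t2/6c wait=7 total=30
k=4 load=t4/2c comp=t3/8c wait=8 total=38
k=5 load=t5/3c comp=t4/9c wait=9 total=47
k=6 load=t6/4c comp=t5/7c wait=7 total=54
k=7 load=t7/5c comp=t6/8c wait=8 total=62
k=8 load=t8/9c comp=t7/3c wait=9 total=71
k=9 load=- comp=t8/8c wait=8 total=79

step 2: A=load:t2 B=compute:t1 [load-bound]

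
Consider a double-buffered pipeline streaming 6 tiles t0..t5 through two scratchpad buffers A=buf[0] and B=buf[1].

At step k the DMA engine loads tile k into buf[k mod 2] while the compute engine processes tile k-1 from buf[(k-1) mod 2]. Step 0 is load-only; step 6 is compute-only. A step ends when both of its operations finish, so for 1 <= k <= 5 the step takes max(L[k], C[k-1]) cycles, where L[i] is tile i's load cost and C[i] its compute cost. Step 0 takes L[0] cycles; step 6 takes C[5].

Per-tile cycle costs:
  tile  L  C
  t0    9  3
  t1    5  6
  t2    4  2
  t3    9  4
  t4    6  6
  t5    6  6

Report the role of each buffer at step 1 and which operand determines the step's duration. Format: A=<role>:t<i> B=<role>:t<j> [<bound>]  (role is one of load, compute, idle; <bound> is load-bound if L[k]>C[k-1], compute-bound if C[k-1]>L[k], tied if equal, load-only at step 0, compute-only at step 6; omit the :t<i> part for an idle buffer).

  0. 9=9c; end=9; A:t0 B:-
  1. max(5,3)=5c; end=14; A:t0 B:t1
  2. max(4,6)=6c; end=20; A:t2 B:t1
  3. max(9,2)=9c; end=29; A:t2 B:t3
  4. max(6,4)=6c; end=35; A:t4 B:t3
  5. max(6,6)=6c; end=41; A:t4 B:t5
  6. 6=6c; end=47; A:t4 B:t5

step 1: A=compute:t0 B=load:t1 [load-bound]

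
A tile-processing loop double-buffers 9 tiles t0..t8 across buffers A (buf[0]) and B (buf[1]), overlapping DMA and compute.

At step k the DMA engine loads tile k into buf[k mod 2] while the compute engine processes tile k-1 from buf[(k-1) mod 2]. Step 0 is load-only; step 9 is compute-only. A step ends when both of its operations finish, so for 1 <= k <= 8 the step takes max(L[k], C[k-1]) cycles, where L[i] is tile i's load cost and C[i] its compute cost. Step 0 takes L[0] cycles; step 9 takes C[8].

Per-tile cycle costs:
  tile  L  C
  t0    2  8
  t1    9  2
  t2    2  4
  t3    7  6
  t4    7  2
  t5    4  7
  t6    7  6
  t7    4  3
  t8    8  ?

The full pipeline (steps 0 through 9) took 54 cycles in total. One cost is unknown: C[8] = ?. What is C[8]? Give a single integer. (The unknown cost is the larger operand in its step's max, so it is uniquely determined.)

C[8] = 2

step 0 | dur = L[0]=2 = 2
step 1 | dur = max(L[1]=9, C[0]=8) = 9
step 2 | dur = max(L[2]=2, C[1]=2) = 2
step 3 | dur = max(L[3]=7, C[2]=4) = 7
step 4 | dur = max(L[4]=7, C[3]=6) = 7
step 5 | dur = max(L[5]=4, C[4]=2) = 4
step 6 | dur = max(L[6]=7, C[5]=7) = 7
step 7 | dur = max(L[7]=4, C[6]=6) = 6
step 8 | dur = max(L[8]=8, C[7]=3) = 8
step 9 | dur = C[8]=? = C[8]  (unknown; binding)
sum of known step durations = 52
dur[9] = total - known = 54 - 52 = 2
C[8] is the binding max in step 9, so C[8] = dur[9] = 2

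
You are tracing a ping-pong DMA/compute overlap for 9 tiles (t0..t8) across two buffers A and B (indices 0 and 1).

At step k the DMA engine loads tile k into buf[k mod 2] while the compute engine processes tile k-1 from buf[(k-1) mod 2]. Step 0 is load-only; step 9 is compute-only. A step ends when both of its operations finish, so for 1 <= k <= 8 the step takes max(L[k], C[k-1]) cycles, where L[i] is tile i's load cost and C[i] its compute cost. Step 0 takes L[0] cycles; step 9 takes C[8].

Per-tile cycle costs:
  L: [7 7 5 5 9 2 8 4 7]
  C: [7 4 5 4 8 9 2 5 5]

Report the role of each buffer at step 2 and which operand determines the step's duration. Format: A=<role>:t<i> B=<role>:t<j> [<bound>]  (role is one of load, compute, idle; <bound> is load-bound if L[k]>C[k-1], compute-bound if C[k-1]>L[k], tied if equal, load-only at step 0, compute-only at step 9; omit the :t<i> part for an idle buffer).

step 2: A=load:t2 B=compute:t1 [load-bound]

[0] DMA t0→A (7c) ∥ CU idle ⇒ 7c, clock 7
[1] DMA t1→B (7c) ∥ CU A:t0 (7c) ⇒ 7c, clock 14
[2] DMA t2→A (5c) ∥ CU B:t1 (4c) ⇒ 5c, clock 19
[3] DMA t3→B (5c) ∥ CU A:t2 (5c) ⇒ 5c, clock 24
[4] DMA t4→A (9c) ∥ CU B:t3 (4c) ⇒ 9c, clock 33
[5] DMA t5→B (2c) ∥ CU A:t4 (8c) ⇒ 8c, clock 41
[6] DMA t6→A (8c) ∥ CU B:t5 (9c) ⇒ 9c, clock 50
[7] DMA t7→B (4c) ∥ CU A:t6 (2c) ⇒ 4c, clock 54
[8] DMA t8→A (7c) ∥ CU B:t7 (5c) ⇒ 7c, clock 61
[9] DMA idle ∥ CU A:t8 (5c) ⇒ 5c, clock 66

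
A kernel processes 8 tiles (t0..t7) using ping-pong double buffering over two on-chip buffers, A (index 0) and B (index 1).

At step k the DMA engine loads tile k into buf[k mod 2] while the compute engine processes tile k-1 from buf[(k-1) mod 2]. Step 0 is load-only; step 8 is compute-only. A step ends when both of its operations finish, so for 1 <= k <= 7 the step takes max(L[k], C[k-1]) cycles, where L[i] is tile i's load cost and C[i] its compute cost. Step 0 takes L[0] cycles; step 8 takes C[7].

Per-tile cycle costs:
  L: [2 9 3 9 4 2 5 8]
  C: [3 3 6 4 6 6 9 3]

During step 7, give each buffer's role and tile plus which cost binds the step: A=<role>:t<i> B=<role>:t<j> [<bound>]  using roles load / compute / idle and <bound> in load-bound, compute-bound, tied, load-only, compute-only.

step 7: A=compute:t6 B=load:t7 [compute-bound]

step 0: L[0]=2 → dur=2, Σ=2 | A=load:t0 B=idle [load-only]
step 1: L[1]=9 C[0]=3 → dur=9, Σ=11 | A=compute:t0 B=load:t1 [load-bound]
step 2: L[2]=3 C[1]=3 → dur=3, Σ=14 | A=load:t2 B=compute:t1 [tied]
step 3: L[3]=9 C[2]=6 → dur=9, Σ=23 | A=compute:t2 B=load:t3 [load-bound]
step 4: L[4]=4 C[3]=4 → dur=4, Σ=27 | A=load:t4 B=compute:t3 [tied]
step 5: L[5]=2 C[4]=6 → dur=6, Σ=33 | A=compute:t4 B=load:t5 [compute-bound]
step 6: L[6]=5 C[5]=6 → dur=6, Σ=39 | A=load:t6 B=compute:t5 [compute-bound]
step 7: L[7]=8 C[6]=9 → dur=9, Σ=48 | A=compute:t6 B=load:t7 [compute-bound]
step 8: C[7]=3 → dur=3, Σ=51 | A=idle B=compute:t7 [compute-only]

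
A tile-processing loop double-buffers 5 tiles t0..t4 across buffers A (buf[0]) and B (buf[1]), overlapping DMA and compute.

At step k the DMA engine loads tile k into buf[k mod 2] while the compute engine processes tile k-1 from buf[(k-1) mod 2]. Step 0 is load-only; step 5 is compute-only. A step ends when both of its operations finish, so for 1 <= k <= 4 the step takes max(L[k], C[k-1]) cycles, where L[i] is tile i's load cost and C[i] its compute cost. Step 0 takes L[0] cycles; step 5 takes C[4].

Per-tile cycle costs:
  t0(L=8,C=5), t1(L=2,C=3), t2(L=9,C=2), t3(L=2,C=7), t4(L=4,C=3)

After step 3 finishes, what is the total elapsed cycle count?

step 0: L[0]=8 → dur=8, Σ=8 | A=load:t0 B=idle [load-only]
step 1: L[1]=2 C[0]=5 → dur=5, Σ=13 | A=compute:t0 B=load:t1 [compute-bound]
step 2: L[2]=9 C[1]=3 → dur=9, Σ=22 | A=load:t2 B=compute:t1 [load-bound]
step 3: L[3]=2 C[2]=2 → dur=2, Σ=24 | A=compute:t2 B=load:t3 [tied]
step 4: L[4]=4 C[3]=7 → dur=7, Σ=31 | A=load:t4 B=compute:t3 [compute-bound]
step 5: C[4]=3 → dur=3, Σ=34 | A=compute:t4 B=idle [compute-only]

end_cycle[3] = 24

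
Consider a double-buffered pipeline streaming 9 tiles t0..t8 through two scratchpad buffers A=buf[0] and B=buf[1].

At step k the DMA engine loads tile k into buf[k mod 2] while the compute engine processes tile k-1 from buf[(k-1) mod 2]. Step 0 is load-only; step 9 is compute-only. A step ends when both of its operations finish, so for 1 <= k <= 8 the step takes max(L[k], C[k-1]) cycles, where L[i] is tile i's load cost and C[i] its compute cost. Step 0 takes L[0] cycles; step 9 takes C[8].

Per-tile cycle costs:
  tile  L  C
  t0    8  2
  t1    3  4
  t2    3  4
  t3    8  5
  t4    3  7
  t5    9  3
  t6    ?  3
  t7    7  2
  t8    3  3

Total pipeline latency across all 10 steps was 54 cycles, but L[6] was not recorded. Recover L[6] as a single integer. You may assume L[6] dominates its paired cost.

L[6] = 4

step 0 → dur = L[0]=8 = 8
step 1 → dur = max(L[1]=3, C[0]=2) = 3
step 2 → dur = max(L[2]=3, C[1]=4) = 4
step 3 → dur = max(L[3]=8, C[2]=4) = 8
step 4 → dur = max(L[4]=3, C[3]=5) = 5
step 5 → dur = max(L[5]=9, C[4]=7) = 9
step 6 → dur = max(L[6]=?, C[5]=3) = L[6]  (unknown; binding)
step 7 → dur = max(L[7]=7, C[6]=3) = 7
step 8 → dur = max(L[8]=3, C[7]=2) = 3
step 9 → dur = C[8]=3 = 3
sum of known step durations = 50
dur[6] = total - known = 54 - 50 = 4
L[6] is the binding max in step 6, so L[6] = dur[6] = 4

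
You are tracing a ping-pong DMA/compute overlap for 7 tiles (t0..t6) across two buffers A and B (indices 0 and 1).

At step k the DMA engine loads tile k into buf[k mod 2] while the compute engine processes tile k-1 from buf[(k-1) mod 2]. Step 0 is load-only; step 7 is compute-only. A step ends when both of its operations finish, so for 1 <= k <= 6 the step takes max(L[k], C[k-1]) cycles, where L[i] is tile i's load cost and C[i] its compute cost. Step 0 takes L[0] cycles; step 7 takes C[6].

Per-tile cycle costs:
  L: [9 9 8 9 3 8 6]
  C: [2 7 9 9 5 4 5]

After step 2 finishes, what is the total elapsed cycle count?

end_cycle[2] = 26

  0. 9=9c; end=9; A:t0 B:-
  1. max(9,2)=9c; end=18; A:t0 B:t1
  2. max(8,7)=8c; end=26; A:t2 B:t1
  3. max(9,9)=9c; end=35; A:t2 B:t3
  4. max(3,9)=9c; end=44; A:t4 B:t3
  5. max(8,5)=8c; end=52; A:t4 B:t5
  6. max(6,4)=6c; end=58; A:t6 B:t5
  7. 5=5c; end=63; A:t6 B:t5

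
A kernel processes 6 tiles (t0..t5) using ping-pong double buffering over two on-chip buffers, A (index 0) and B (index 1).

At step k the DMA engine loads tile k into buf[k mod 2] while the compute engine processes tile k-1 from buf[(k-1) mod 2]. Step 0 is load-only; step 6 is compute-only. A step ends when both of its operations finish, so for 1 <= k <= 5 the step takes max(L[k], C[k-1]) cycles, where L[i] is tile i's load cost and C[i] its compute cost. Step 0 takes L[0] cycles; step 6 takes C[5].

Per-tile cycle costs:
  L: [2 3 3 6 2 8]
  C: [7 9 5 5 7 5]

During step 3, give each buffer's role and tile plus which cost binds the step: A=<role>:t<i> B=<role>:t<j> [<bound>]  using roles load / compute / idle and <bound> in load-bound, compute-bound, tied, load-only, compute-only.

step 3: A=compute:t2 B=load:t3 [load-bound]

step 0: L[0]=2 → dur=2, Σ=2 | A=load:t0 B=idle [load-only]
step 1: L[1]=3 C[0]=7 → dur=7, Σ=9 | A=compute:t0 B=load:t1 [compute-bound]
step 2: L[2]=3 C[1]=9 → dur=9, Σ=18 | A=load:t2 B=compute:t1 [compute-bound]
step 3: L[3]=6 C[2]=5 → dur=6, Σ=24 | A=compute:t2 B=load:t3 [load-bound]
step 4: L[4]=2 C[3]=5 → dur=5, Σ=29 | A=load:t4 B=compute:t3 [compute-bound]
step 5: L[5]=8 C[4]=7 → dur=8, Σ=37 | A=compute:t4 B=load:t5 [load-bound]
step 6: C[5]=5 → dur=5, Σ=42 | A=idle B=compute:t5 [compute-only]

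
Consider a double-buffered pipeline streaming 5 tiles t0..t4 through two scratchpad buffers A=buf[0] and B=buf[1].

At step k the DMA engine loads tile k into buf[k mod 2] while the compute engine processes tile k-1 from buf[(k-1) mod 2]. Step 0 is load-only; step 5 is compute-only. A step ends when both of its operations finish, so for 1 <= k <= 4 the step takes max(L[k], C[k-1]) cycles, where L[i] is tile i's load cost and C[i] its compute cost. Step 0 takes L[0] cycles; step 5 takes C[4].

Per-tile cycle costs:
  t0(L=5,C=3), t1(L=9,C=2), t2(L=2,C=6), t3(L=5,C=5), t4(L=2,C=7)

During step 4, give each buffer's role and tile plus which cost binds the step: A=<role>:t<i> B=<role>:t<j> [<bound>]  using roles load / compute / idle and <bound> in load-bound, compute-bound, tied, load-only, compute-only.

step 4: A=load:t4 B=compute:t3 [compute-bound]

[0] DMA t0→A (5c) ∥ CU idle ⇒ 5c, clock 5
[1] DMA t1→B (9c) ∥ CU A:t0 (3c) ⇒ 9c, clock 14
[2] DMA t2→A (2c) ∥ CU B:t1 (2c) ⇒ 2c, clock 16
[3] DMA t3→B (5c) ∥ CU A:t2 (6c) ⇒ 6c, clock 22
[4] DMA t4→A (2c) ∥ CU B:t3 (5c) ⇒ 5c, clock 27
[5] DMA idle ∥ CU A:t4 (7c) ⇒ 7c, clock 34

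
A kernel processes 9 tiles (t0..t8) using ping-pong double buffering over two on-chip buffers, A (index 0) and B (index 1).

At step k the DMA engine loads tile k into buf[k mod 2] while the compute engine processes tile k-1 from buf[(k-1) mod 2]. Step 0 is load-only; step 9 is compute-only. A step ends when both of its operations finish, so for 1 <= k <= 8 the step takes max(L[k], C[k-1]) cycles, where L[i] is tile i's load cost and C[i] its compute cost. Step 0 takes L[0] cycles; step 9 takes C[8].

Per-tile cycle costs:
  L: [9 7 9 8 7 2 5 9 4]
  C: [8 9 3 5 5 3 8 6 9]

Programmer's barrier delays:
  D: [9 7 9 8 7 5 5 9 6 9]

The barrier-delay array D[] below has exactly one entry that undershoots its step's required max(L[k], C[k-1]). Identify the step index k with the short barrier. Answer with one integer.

hazard at step 1

[0] required=L[0]=9=9 vs D=9 ok
[1] required=max(L[1]=7,C[0]=8)=8 vs D=7 SHORT
[2] required=max(L[2]=9,C[1]=9)=9 vs D=9 ok
[3] required=max(L[3]=8,C[2]=3)=8 vs D=8 ok
[4] required=max(L[4]=7,C[3]=5)=7 vs D=7 ok
[5] required=max(L[5]=2,C[4]=5)=5 vs D=5 ok
[6] required=max(L[6]=5,C[5]=3)=5 vs D=5 ok
[7] required=max(L[7]=9,C[6]=8)=9 vs D=9 ok
[8] required=max(L[8]=4,C[7]=6)=6 vs D=6 ok
[9] required=C[8]=9=9 vs D=9 ok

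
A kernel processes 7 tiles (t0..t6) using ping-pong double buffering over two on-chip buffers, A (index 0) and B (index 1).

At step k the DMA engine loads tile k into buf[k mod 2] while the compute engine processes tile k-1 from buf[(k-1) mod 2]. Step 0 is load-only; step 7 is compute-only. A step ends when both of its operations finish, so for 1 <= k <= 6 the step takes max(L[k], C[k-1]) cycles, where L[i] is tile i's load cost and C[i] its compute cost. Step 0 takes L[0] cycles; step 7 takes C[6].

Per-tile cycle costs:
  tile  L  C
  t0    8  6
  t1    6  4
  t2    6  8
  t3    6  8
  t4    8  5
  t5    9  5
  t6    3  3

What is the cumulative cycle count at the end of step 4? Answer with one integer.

end_cycle[4] = 36

k=0 load=t0/8c comp=- wait=8 total=8
k=1 load=t1/6c comp=t0/6c wait=6 total=14
k=2 load=t2/6c comp=t1/4c wait=6 total=20
k=3 load=t3/6c comp=t2/8c wait=8 total=28
k=4 load=t4/8c comp=t3/8c wait=8 total=36
k=5 load=t5/9c comp=t4/5c wait=9 total=45
k=6 load=t6/3c comp=t5/5c wait=5 total=50
k=7 load=- comp=t6/3c wait=3 total=53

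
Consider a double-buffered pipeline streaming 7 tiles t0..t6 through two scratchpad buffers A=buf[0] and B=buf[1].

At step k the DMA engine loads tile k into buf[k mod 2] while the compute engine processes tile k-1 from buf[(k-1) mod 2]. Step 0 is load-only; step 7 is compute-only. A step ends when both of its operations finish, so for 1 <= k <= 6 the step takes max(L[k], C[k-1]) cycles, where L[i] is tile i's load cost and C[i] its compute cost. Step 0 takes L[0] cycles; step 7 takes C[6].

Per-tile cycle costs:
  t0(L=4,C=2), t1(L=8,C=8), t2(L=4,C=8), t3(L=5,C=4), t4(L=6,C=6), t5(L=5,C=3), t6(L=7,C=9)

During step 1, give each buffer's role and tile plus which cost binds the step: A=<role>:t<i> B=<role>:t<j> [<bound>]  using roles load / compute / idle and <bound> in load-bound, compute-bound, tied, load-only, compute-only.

step 1: A=compute:t0 B=load:t1 [load-bound]

k=0 load=t0/4c comp=- wait=4 total=4
k=1 load=t1/8c comp=t0/2c wait=8 total=12
k=2 load=t2/4c comp=t1/8c wait=8 total=20
k=3 load=t3/5c comp=t2/8c wait=8 total=28
k=4 load=t4/6c comp=t3/4c wait=6 total=34
k=5 load=t5/5c comp=t4/6c wait=6 total=40
k=6 load=t6/7c comp=t5/3c wait=7 total=47
k=7 load=- comp=t6/9c wait=9 total=56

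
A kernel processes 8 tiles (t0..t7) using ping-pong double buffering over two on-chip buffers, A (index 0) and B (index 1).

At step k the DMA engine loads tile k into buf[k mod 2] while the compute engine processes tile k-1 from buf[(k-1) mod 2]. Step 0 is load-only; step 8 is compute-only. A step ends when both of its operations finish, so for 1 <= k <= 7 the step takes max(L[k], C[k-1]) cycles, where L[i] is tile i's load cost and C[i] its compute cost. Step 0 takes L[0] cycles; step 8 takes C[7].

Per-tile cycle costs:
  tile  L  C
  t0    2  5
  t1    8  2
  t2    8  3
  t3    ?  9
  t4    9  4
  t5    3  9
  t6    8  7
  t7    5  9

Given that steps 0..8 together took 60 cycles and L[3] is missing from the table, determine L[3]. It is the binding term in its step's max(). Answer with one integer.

L[3] = 4

step 0 | dur = L[0]=2 = 2
step 1 | dur = max(L[1]=8, C[0]=5) = 8
step 2 | dur = max(L[2]=8, C[1]=2) = 8
step 3 | dur = max(L[3]=?, C[2]=3) = L[3]  (unknown; binding)
step 4 | dur = max(L[4]=9, C[3]=9) = 9
step 5 | dur = max(L[5]=3, C[4]=4) = 4
step 6 | dur = max(L[6]=8, C[5]=9) = 9
step 7 | dur = max(L[7]=5, C[6]=7) = 7
step 8 | dur = C[7]=9 = 9
sum of known step durations = 56
dur[3] = total - known = 60 - 56 = 4
L[3] is the binding max in step 3, so L[3] = dur[3] = 4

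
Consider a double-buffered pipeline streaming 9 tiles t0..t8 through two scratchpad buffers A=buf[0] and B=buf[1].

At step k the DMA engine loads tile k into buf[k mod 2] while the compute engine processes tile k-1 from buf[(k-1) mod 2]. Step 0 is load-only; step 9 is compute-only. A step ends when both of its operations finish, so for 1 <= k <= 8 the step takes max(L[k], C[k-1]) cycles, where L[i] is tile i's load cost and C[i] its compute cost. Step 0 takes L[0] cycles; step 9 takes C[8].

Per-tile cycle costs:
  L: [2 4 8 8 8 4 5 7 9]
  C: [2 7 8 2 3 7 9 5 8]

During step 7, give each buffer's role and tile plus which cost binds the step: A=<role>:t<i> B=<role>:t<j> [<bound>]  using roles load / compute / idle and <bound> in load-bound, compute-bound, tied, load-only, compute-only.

  0. 2=2c; end=2; A:t0 B:-
  1. max(4,2)=4c; end=6; A:t0 B:t1
  2. max(8,7)=8c; end=14; A:t2 B:t1
  3. max(8,8)=8c; end=22; A:t2 B:t3
  4. max(8,2)=8c; end=30; A:t4 B:t3
  5. max(4,3)=4c; end=34; A:t4 B:t5
  6. max(5,7)=7c; end=41; A:t6 B:t5
  7. max(7,9)=9c; end=50; A:t6 B:t7
  8. max(9,5)=9c; end=59; A:t8 B:t7
  9. 8=8c; end=67; A:t8 B:t7

step 7: A=compute:t6 B=load:t7 [compute-bound]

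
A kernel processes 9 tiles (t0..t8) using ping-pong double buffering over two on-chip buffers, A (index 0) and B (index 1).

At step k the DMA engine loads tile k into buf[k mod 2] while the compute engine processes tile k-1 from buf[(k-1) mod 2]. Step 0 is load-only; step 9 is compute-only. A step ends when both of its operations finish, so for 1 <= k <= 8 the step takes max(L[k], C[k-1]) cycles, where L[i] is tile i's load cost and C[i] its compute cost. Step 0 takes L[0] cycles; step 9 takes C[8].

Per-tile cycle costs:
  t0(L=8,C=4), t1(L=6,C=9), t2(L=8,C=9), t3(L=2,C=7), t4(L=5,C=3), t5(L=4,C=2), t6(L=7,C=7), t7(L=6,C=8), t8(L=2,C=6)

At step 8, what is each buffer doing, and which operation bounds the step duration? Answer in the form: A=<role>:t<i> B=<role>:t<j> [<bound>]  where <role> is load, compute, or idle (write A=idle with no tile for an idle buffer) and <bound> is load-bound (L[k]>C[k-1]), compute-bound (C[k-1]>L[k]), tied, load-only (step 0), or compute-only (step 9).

step 8: A=load:t8 B=compute:t7 [compute-bound]

[0] DMA t0→A (8c) ∥ CU idle ⇒ 8c, clock 8
[1] DMA t1→B (6c) ∥ CU A:t0 (4c) ⇒ 6c, clock 14
[2] DMA t2→A (8c) ∥ CU B:t1 (9c) ⇒ 9c, clock 23
[3] DMA t3→B (2c) ∥ CU A:t2 (9c) ⇒ 9c, clock 32
[4] DMA t4→A (5c) ∥ CU B:t3 (7c) ⇒ 7c, clock 39
[5] DMA t5→B (4c) ∥ CU A:t4 (3c) ⇒ 4c, clock 43
[6] DMA t6→A (7c) ∥ CU B:t5 (2c) ⇒ 7c, clock 50
[7] DMA t7→B (6c) ∥ CU A:t6 (7c) ⇒ 7c, clock 57
[8] DMA t8→A (2c) ∥ CU B:t7 (8c) ⇒ 8c, clock 65
[9] DMA idle ∥ CU A:t8 (6c) ⇒ 6c, clock 71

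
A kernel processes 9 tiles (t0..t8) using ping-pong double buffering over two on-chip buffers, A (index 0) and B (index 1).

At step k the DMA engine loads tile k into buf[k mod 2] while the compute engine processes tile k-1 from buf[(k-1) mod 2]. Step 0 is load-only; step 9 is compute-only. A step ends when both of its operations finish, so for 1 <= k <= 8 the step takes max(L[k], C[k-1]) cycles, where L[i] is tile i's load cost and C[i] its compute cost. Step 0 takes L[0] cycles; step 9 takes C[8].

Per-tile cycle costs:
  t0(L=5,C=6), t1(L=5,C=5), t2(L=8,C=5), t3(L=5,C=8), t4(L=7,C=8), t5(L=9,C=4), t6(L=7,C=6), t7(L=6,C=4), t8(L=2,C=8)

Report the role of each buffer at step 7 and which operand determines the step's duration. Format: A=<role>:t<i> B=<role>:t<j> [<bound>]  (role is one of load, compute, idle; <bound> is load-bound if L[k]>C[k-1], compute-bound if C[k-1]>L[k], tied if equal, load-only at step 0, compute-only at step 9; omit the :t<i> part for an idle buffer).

step 7: A=compute:t6 B=load:t7 [tied]

step 0: L[0]=5 → dur=5, Σ=5 | A=load:t0 B=idle [load-only]
step 1: L[1]=5 C[0]=6 → dur=6, Σ=11 | A=compute:t0 B=load:t1 [compute-bound]
step 2: L[2]=8 C[1]=5 → dur=8, Σ=19 | A=load:t2 B=compute:t1 [load-bound]
step 3: L[3]=5 C[2]=5 → dur=5, Σ=24 | A=compute:t2 B=load:t3 [tied]
step 4: L[4]=7 C[3]=8 → dur=8, Σ=32 | A=load:t4 B=compute:t3 [compute-bound]
step 5: L[5]=9 C[4]=8 → dur=9, Σ=41 | A=compute:t4 B=load:t5 [load-bound]
step 6: L[6]=7 C[5]=4 → dur=7, Σ=48 | A=load:t6 B=compute:t5 [load-bound]
step 7: L[7]=6 C[6]=6 → dur=6, Σ=54 | A=compute:t6 B=load:t7 [tied]
step 8: L[8]=2 C[7]=4 → dur=4, Σ=58 | A=load:t8 B=compute:t7 [compute-bound]
step 9: C[8]=8 → dur=8, Σ=66 | A=compute:t8 B=idle [compute-only]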